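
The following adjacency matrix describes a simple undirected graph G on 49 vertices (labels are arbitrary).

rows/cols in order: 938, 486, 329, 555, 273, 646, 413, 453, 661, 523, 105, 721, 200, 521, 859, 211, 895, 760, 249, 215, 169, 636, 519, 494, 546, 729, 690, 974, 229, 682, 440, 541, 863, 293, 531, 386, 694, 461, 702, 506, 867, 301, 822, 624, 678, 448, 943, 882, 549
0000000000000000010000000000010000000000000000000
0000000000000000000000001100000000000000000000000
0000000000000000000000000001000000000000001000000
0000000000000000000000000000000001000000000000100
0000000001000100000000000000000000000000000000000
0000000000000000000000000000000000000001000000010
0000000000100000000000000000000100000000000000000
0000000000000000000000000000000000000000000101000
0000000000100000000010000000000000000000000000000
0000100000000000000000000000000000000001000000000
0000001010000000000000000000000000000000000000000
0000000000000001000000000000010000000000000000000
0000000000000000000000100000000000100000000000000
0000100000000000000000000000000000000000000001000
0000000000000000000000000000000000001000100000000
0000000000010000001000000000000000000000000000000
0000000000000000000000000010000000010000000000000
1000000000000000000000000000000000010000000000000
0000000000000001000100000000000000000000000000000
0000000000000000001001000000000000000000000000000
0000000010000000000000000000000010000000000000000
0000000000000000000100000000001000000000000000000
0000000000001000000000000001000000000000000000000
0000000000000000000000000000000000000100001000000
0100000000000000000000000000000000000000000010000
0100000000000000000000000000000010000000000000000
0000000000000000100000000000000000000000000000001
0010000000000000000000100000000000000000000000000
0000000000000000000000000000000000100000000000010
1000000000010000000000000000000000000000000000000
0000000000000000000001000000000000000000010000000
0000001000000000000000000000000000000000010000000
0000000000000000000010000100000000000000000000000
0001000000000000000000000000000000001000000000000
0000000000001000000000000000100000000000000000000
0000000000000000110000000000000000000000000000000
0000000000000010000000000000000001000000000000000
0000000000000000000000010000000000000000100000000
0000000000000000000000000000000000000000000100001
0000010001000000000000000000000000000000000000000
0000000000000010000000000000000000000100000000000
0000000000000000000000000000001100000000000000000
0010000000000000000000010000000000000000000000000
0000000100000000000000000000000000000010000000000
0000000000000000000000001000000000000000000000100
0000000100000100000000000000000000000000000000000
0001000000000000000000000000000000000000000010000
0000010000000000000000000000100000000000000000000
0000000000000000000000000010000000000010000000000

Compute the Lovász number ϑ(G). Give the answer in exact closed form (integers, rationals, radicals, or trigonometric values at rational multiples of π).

deg(200) = 2; N(200) = {519, 531}.
N(863) = {169, 729}, |N(863)| = 2.
Vertex 486 has 2 neighbors: 546, 729.
N(690) = {895, 549}, |N(690)| = 2.
Every vertex has degree 2 (N=49); this is C_{49}, the 49-cycle.
spec(A) ≈ [2.0, 1.98358, 1.93459, 1.853834, 1.742637, 1.602827, 1.436699, 1.24698, 1.036785, 0.809567, 0.569055, 0.3192, 0.064103, -0.192046, -0.445042, -0.69073, -0.925077, -1.144233, -1.344602, -1.522892, -1.676176, -1.801938, -1.898111, -1.963118, -1.995891] (distinct, 6 d.p.).
ϑ = −N·λ_min/(λ_max−λ_min) = −49·(-2*cos(pi/49))/(2−(-2*cos(pi/49))) = 49*cos(pi/49)/(cos(pi/49) + 1).
Numerically 24.474805178.
Sandwich: α(G)=24 ≤ ϑ(G)=49*cos(pi/49)/(cos(pi/49) + 1) ≤ χ(Ḡ)=25 (both strict).

49*cos(pi/49)/(cos(pi/49) + 1)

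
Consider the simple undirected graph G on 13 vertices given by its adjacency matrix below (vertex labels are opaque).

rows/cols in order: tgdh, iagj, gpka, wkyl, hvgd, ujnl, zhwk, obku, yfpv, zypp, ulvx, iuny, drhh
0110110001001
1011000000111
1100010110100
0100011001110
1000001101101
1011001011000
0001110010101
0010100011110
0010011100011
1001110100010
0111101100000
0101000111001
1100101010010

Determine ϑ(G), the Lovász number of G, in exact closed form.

N(zhwk) = {wkyl, hvgd, ujnl, yfpv, ulvx, drhh}, |N(zhwk)| = 6.
deg(drhh) = 6; N(drhh) = {tgdh, iagj, hvgd, zhwk, yfpv, iuny}.
Vertex tgdh has 6 neighbors: iagj, gpka, hvgd, ujnl, zypp, drhh.
Vertex gpka has 6 neighbors: tgdh, iagj, ujnl, obku, yfpv, ulvx.
Every vertex has degree 6 (N=13); Paley(13): SR with (k,λ,μ)=(6,2,3).
spec(A) ≈ [6.0, 1.3028, -2.3028] (distinct, 4 d.p.).
λ_max=6, λ_min=-sqrt(13)/2 - 1/2; ϑ = −13·λ_min/(λ_max−λ_min) = sqrt(13).
ϑ(G) ≈ 3.6056.

sqrt(13)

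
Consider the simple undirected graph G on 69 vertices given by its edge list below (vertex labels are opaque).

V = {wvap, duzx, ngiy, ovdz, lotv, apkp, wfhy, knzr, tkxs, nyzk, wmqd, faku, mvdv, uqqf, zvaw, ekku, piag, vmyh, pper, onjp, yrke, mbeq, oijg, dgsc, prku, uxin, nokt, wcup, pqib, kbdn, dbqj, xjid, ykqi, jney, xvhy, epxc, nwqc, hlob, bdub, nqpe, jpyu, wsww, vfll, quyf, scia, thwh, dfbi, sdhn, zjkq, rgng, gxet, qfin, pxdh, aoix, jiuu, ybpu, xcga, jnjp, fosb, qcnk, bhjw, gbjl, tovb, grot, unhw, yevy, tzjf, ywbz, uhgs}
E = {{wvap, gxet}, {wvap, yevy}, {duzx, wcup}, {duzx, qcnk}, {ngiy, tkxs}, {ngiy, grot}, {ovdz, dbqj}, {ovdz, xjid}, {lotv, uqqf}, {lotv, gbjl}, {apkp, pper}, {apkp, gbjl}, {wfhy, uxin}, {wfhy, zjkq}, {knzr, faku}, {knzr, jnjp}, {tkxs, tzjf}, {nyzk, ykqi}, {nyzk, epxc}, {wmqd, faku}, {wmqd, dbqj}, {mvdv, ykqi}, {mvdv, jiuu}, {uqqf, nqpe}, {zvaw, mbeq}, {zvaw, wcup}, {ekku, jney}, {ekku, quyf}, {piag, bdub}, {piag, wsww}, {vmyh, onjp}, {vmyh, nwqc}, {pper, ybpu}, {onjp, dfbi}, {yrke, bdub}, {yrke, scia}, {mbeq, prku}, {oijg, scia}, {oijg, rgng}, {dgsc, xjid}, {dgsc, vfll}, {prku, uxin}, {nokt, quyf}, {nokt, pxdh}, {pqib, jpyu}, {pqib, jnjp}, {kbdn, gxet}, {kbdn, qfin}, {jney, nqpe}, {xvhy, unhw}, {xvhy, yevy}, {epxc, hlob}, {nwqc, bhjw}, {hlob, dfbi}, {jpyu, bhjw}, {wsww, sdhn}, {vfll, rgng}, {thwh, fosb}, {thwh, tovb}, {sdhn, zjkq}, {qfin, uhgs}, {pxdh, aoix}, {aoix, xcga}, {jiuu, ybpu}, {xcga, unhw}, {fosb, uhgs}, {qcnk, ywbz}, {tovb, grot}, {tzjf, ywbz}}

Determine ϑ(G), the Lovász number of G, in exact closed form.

69*cos(pi/69)/(cos(pi/69) + 1)

deg(jnjp) = 2; N(jnjp) = {knzr, pqib}.
deg(dbqj) = 2; N(dbqj) = {ovdz, wmqd}.
deg(jney) = 2; N(jney) = {ekku, nqpe}.
deg(pxdh) = 2; N(pxdh) = {nokt, aoix}.
69-vertex 2-regular graph: the odd cycle C_{69}.
spec(A) ≈ [2.0, 1.99171, 1.96692, 1.92583, 1.86879, 1.79626, 1.70884, 1.60726, 1.49237, 1.36511, 1.22653, 1.0778, 0.92013, 0.75484, 0.58329, 0.40691, 0.22716, 0.04553, -0.13648, -0.31737, -0.49562, -0.66976, -0.83835, -1.0, -1.15336, -1.29716, -1.43022, -1.55142, -1.65977, -1.75437, -1.83442, -1.89928, -1.9484, -1.98137, -1.99793] (distinct, 5 d.p.).
−69·(-2*cos(pi/69)) / ((2)−(-2*cos(pi/69))) = 69*cos(pi/69)/(cos(pi/69) + 1) = ϑ(G).
ϑ(G) ≈ 34.4821141.
34 ≤ 69*cos(pi/69)/(cos(pi/69) + 1) ≤ 35: both strict.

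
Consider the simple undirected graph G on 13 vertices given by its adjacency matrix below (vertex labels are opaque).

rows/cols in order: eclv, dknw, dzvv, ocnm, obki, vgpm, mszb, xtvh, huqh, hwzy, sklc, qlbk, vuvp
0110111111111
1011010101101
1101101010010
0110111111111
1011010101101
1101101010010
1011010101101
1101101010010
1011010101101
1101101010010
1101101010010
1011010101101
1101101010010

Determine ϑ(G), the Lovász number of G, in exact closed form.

6

deg(dzvv) = 7; N(dzvv) = {eclv, dknw, ocnm, obki, mszb, huqh, qlbk}.
deg(vuvp) = 7; N(vuvp) = {eclv, dknw, ocnm, obki, mszb, huqh, qlbk}.
N(dknw) = {eclv, dzvv, ocnm, vgpm, xtvh, hwzy, sklc, vuvp}, |N(dknw)| = 8.
deg(huqh) = 8; N(huqh) = {eclv, dzvv, ocnm, vgpm, xtvh, hwzy, sklc, vuvp}.
3 parts of sizes [6, 5, 2]; α(G) = 6 = ϑ (perfect).
Numerically 6.00000.
Lovász sandwich 6 ≤ 6 ≤ 6: collapsed.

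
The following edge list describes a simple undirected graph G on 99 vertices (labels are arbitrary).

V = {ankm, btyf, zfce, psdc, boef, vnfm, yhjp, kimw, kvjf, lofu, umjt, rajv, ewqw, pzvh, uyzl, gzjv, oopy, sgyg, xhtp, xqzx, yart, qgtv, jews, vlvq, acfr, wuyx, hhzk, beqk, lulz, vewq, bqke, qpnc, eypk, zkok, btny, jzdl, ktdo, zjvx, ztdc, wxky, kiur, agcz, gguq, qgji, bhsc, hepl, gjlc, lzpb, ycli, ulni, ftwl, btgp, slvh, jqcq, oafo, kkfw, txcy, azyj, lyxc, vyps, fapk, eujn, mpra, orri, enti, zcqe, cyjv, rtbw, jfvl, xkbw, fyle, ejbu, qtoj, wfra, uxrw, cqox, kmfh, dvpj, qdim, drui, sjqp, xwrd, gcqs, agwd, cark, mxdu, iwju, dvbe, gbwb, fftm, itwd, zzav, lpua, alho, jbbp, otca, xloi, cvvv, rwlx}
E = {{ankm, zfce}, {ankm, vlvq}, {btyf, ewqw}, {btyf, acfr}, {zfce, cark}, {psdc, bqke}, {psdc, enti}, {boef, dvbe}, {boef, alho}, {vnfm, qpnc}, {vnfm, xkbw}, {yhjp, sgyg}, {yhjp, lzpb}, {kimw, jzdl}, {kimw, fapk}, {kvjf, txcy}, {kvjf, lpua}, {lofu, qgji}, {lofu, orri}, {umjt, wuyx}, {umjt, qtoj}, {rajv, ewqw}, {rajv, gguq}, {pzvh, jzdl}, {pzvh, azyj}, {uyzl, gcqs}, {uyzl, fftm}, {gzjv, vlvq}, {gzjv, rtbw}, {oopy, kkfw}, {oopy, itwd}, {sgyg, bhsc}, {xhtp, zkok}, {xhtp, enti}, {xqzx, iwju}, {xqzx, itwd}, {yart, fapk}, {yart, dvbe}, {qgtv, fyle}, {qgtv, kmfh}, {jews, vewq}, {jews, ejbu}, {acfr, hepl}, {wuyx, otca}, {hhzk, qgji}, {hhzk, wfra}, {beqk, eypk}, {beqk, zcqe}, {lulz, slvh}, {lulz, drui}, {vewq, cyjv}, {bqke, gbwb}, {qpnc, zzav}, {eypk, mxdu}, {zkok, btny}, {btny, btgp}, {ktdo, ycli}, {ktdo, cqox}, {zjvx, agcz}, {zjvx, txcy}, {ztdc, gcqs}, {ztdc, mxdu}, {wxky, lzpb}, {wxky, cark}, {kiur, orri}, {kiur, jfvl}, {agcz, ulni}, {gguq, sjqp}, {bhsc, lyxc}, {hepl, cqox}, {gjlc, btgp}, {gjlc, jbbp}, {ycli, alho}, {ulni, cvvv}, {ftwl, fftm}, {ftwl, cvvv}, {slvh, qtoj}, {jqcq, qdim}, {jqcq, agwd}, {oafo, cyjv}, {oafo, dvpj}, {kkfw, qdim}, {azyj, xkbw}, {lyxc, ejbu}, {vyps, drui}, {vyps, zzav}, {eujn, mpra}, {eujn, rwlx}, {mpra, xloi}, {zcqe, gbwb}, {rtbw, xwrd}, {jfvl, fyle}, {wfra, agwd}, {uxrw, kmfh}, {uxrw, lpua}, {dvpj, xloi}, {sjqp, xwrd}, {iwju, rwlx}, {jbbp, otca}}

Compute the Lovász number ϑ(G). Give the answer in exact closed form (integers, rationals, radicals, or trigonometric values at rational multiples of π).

99*cos(pi/99)/(cos(pi/99) + 1)

deg(btny) = 2; N(btny) = {zkok, btgp}.
N(dvpj) = {oafo, xloi}, |N(dvpj)| = 2.
N(lyxc) = {bhsc, ejbu}, |N(lyxc)| = 2.
Vertex ycli has 2 neighbors: ktdo, alho.
G on 99 vertices is 2-regular; connected 2-regular on 99 ⇒ C_{99}.
The 50 distinct eigenvalues: [2.0, 1.996, 1.9839, 1.9639, 1.9359, 1.9001, 1.8567, 1.8059, 1.7477, 1.6825, 1.6105, 1.5321, 1.4475, 1.357, 1.2611, 1.1601, 1.0545, 0.9445, 0.8308, 0.7138, 0.5938, 0.4715, 0.3473, 0.2217, 0.0952, -0.0317, -0.1585, -0.2846, -0.4096, -0.5329, -0.6541, -0.7727, -0.8881, -1.0, -1.1078, -1.2112, -1.3097, -1.4029, -1.4905, -1.5721, -1.6474, -1.716, -1.7777, -1.8322, -1.8794, -1.919, -1.9509, -1.9749, -1.9909, -1.999].
Lovász (edge-transitive): ϑ = −99·(-2*cos(pi/99))/((2)−(-2*cos(pi/99))) = 99*cos(pi/99)/(cos(pi/99) + 1).
≈ 49.4875363 (to 7 d.p.).
α=49, χ(Ḡ)=50; ϑ=99*cos(pi/99)/(cos(pi/99) + 1) lies between (both strict).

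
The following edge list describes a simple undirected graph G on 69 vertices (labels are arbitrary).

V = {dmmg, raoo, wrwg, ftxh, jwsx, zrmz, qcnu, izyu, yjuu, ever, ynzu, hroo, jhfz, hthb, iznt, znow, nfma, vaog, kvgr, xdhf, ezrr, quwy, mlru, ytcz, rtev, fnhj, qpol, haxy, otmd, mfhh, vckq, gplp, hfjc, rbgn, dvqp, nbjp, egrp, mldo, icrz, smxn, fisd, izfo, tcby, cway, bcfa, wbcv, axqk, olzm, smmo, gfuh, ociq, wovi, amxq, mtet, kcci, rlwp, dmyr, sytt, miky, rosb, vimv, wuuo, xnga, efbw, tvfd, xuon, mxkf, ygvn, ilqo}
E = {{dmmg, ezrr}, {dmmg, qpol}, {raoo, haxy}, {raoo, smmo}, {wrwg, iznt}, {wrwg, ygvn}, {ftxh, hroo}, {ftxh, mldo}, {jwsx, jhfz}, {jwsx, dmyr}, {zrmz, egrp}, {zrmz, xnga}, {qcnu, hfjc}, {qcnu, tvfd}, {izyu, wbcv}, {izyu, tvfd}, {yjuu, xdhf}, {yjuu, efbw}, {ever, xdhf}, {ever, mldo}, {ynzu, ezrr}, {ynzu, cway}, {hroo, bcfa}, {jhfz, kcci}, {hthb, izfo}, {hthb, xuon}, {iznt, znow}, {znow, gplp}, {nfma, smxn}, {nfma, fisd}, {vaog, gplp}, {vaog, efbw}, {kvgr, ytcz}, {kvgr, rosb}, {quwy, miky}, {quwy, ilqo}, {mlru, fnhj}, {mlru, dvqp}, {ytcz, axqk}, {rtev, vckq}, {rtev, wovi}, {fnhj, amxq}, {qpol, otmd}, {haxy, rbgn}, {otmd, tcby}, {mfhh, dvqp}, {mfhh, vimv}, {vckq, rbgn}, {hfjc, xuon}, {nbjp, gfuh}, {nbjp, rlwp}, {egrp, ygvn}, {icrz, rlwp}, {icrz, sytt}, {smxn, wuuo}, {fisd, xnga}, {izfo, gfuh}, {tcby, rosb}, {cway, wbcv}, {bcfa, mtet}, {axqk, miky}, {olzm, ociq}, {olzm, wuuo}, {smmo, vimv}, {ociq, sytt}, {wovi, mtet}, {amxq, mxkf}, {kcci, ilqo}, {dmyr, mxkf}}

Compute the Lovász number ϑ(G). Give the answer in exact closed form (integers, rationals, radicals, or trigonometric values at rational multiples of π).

69*cos(pi/69)/(cos(pi/69) + 1)

deg(gfuh) = 2; N(gfuh) = {nbjp, izfo}.
N(wuuo) = {smxn, olzm}, |N(wuuo)| = 2.
Vertex wovi has 2 neighbors: rtev, mtet.
deg(fisd) = 2; N(fisd) = {nfma, xnga}.
G on 69 vertices is 2-regular; this is C_{69}, the 69-cycle.
A has 35 distinct eigenvalues ≈ [2.0, 1.991714, 1.966923, 1.925835, 1.868788, 1.796255, 1.708839, 1.607262, 1.492367, 1.365106, 1.226534, 1.077797, 0.92013, 0.754838, 0.583292, 0.406912, 0.22716, 0.045526, -0.136485, -0.317365, -0.495616, -0.669759, -0.838353, -1.0, -1.153361, -1.297164, -1.430219, -1.551423, -1.659771, -1.754365, -1.834423, -1.899279, -1.948398, -1.981372, -1.997927].
ϑ = −N·λ_min/(λ_max−λ_min) = −69·(-2*cos(pi/69))/(2−(-2*cos(pi/69))) = 69*cos(pi/69)/(cos(pi/69) + 1).
= 34.48211… (decimal).
34 ≤ 69*cos(pi/69)/(cos(pi/69) + 1) ≤ 35: both strict.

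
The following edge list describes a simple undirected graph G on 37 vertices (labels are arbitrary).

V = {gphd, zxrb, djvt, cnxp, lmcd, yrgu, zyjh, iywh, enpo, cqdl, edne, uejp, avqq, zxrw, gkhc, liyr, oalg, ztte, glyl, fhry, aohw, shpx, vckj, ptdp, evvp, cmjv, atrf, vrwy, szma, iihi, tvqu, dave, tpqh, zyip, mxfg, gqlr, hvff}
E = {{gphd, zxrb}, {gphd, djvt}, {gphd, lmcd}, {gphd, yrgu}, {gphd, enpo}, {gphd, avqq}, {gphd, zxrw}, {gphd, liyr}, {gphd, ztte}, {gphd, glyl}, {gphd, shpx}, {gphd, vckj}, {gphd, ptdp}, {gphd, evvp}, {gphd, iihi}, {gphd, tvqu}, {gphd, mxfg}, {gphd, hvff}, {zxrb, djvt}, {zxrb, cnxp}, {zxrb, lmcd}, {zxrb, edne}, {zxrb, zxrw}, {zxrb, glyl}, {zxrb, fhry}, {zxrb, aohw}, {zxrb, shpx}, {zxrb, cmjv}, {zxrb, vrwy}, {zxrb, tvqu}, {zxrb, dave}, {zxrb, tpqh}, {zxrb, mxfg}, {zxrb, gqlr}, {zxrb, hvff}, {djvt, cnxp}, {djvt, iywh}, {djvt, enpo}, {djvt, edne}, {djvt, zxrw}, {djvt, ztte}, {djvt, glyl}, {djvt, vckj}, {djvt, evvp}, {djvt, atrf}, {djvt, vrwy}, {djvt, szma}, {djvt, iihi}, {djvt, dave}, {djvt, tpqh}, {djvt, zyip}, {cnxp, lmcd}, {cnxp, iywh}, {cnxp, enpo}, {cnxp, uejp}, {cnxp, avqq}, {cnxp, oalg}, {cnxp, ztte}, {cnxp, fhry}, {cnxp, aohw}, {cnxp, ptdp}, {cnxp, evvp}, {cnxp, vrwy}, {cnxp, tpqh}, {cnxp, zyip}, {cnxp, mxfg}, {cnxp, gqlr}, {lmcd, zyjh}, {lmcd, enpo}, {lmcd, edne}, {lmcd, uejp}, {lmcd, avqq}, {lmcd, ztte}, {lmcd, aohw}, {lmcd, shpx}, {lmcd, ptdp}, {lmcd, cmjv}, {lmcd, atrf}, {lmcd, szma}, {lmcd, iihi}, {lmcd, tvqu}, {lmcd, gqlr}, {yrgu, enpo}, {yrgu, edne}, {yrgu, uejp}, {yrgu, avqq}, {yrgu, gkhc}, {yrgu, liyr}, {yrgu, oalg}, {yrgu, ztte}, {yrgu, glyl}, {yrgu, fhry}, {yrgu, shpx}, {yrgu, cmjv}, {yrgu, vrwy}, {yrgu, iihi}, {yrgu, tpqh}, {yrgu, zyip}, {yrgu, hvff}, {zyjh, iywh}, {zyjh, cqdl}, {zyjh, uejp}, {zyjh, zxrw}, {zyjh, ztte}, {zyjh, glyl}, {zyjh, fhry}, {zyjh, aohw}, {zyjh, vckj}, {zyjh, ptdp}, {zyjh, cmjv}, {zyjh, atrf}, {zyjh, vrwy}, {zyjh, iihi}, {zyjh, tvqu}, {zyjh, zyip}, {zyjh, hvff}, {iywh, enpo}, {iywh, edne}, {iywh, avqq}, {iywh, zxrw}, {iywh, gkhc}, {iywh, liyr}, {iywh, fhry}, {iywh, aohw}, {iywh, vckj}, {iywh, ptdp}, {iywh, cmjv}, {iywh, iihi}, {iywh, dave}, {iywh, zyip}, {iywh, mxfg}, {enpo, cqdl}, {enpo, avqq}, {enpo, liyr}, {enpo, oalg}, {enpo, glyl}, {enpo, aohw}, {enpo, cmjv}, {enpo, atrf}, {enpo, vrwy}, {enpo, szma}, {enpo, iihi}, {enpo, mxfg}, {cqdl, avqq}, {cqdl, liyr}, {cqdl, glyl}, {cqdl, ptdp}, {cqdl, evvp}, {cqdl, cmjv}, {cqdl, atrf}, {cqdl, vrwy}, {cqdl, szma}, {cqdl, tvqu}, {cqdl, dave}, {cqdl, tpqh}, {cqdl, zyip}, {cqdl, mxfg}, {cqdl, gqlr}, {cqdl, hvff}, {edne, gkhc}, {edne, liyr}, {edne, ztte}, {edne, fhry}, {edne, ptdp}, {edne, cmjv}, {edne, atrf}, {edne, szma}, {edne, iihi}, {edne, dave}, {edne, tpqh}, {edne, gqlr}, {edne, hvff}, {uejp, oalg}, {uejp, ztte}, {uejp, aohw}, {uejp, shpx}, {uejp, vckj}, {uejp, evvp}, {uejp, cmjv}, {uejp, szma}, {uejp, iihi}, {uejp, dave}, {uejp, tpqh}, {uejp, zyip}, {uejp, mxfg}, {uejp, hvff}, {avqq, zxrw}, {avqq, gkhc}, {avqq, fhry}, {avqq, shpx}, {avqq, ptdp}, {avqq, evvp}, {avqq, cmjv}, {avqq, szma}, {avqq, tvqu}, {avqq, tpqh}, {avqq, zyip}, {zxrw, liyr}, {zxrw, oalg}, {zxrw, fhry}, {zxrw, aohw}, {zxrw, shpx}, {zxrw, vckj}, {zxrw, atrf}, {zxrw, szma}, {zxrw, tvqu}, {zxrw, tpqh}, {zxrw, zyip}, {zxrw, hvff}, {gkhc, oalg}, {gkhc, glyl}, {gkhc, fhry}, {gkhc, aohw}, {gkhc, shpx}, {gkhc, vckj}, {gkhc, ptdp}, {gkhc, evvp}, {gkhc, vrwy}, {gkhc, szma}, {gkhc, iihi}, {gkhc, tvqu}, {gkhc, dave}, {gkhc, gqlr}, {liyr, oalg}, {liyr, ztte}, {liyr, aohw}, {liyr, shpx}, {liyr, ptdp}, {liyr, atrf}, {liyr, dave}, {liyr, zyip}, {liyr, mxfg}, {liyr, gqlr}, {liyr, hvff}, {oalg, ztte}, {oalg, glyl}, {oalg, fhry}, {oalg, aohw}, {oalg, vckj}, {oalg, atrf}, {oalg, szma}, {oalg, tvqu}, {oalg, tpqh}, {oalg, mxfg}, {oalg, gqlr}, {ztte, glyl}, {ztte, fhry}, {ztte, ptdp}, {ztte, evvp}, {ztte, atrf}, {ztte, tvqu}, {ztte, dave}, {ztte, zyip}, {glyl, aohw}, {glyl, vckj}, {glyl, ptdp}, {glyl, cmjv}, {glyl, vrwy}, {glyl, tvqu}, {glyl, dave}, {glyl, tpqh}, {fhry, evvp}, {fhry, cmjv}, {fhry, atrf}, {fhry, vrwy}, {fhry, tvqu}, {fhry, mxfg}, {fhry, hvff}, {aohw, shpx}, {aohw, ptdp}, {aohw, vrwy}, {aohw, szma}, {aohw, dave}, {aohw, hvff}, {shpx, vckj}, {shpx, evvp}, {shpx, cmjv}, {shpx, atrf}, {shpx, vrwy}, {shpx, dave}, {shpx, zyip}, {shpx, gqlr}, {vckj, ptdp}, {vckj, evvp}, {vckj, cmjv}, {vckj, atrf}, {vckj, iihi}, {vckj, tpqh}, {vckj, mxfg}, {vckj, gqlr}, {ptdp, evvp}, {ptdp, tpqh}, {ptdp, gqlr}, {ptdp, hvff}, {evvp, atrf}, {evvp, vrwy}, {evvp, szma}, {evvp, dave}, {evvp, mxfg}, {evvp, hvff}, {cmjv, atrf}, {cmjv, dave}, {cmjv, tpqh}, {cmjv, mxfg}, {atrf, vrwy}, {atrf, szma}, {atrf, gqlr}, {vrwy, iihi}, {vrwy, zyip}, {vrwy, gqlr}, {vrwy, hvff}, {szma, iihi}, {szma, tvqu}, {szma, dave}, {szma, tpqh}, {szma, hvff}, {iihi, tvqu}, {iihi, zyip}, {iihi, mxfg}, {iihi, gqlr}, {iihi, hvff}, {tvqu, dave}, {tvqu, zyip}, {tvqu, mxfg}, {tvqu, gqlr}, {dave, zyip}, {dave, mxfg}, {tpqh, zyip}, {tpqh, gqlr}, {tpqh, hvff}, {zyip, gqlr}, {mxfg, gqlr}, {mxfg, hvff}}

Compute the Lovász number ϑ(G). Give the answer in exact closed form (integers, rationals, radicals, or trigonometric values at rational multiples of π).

sqrt(37)

deg(vckj) = 18; N(vckj) = {gphd, djvt, zyjh, iywh, uejp, zxrw, gkhc, oalg, glyl, shpx, ptdp, evvp, cmjv, atrf, iihi, tpqh, mxfg, gqlr}.
N(uejp) = {cnxp, lmcd, yrgu, zyjh, oalg, ztte, aohw, shpx, vckj, evvp, cmjv, szma, iihi, dave, tpqh, zyip, mxfg, hvff}, |N(uejp)| = 18.
Vertex hvff has 18 neighbors: gphd, zxrb, yrgu, zyjh, cqdl, edne, uejp, zxrw, liyr, fhry, aohw, ptdp, evvp, vrwy, szma, iihi, tpqh, mxfg.
Vertex aohw has 18 neighbors: zxrb, cnxp, lmcd, zyjh, iywh, enpo, uejp, zxrw, gkhc, liyr, oalg, glyl, shpx, ptdp, vrwy, szma, dave, hvff.
18-regular, N=37; strongly regular (37,18,8,9).
The 3 distinct eigenvalues: [18.0, 2.5414, -3.5414].
ϑ = −N·λ_min/(λ_max−λ_min) = −37·(-sqrt(37)/2 - 1/2)/(18−(-sqrt(37)/2 - 1/2)) = sqrt(37).
≈ 6.082762530 (to 9 d.p.).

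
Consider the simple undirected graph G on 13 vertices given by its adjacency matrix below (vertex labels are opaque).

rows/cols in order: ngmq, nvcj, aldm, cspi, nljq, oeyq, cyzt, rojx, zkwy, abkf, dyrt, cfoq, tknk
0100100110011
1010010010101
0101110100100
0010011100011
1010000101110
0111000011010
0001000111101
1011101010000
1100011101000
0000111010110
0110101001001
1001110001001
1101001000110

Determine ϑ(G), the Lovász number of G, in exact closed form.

sqrt(13)

deg(ngmq) = 6; N(ngmq) = {nvcj, nljq, rojx, zkwy, cfoq, tknk}.
Vertex aldm has 6 neighbors: nvcj, cspi, nljq, oeyq, rojx, dyrt.
N(cspi) = {aldm, oeyq, cyzt, rojx, cfoq, tknk}, |N(cspi)| = 6.
N(cfoq) = {ngmq, cspi, nljq, oeyq, abkf, tknk}, |N(cfoq)| = 6.
13-vertex 6-regular graph: SR(13,6,2,3) — a Paley graph.
A has 3 distinct eigenvalues ≈ [6.0, 1.3028, -2.3028].
With N=13: ϑ(G) = 13·(-(-sqrt(13)/2 - 1/2))/(6−(-sqrt(13)/2 - 1/2)) = sqrt(13).
Numerically 3.60555.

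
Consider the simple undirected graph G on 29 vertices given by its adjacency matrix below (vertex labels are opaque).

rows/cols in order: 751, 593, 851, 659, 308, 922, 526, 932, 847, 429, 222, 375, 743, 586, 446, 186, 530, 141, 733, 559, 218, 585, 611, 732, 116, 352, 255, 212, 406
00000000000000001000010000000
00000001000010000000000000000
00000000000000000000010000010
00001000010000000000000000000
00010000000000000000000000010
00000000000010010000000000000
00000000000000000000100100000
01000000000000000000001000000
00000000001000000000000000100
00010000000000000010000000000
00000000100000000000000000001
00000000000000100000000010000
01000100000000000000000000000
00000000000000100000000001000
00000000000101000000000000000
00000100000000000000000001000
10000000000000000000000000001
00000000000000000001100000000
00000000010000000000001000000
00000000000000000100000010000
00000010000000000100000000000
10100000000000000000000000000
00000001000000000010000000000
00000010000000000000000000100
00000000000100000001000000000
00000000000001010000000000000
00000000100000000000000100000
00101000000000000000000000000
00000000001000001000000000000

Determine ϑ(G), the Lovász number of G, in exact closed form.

Vertex 406 has 2 neighbors: 222, 530.
Vertex 212 has 2 neighbors: 851, 308.
N(352) = {586, 186}, |N(352)| = 2.
deg(743) = 2; N(743) = {593, 922}.
deg(v) = 2 for all v (|V|=29); a single 29-cycle (edge-transitive).
Distinct eigenvalues (to 3 d.p.): [2.0, 1.953, 1.815, 1.592, 1.295, 0.937, 0.535, 0.108, -0.324, -0.74, -1.122, -1.452, -1.714, -1.895, -1.988].
With N=29: ϑ(G) = 29·(-(-1)*2*cos(pi/29))/(2−(-2*cos(pi/29))) = 29*cos(pi/29)/(cos(pi/29) + 1).
Numerically 14.457375.
Sandwich: α(G)=14 ≤ ϑ(G)=29*cos(pi/29)/(cos(pi/29) + 1) ≤ χ(Ḡ)=15 (both strict).

29*cos(pi/29)/(cos(pi/29) + 1)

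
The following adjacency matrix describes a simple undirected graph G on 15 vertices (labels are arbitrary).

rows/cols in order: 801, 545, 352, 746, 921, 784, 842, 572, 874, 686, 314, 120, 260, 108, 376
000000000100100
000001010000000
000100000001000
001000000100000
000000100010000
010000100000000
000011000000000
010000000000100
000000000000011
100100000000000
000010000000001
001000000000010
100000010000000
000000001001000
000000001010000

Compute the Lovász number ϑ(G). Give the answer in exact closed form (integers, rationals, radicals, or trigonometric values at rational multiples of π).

deg(746) = 2; N(746) = {352, 686}.
N(842) = {921, 784}, |N(842)| = 2.
deg(108) = 2; N(108) = {874, 120}.
Vertex 572 has 2 neighbors: 545, 260.
G on 15 vertices is 2-regular; the odd cycle C_{15}.
A has 8 distinct eigenvalues ≈ [2.0, 1.827, 1.338, 0.618, -0.209, -1.0, -1.618, -1.956].
Lovász (edge-transitive): ϑ = −15·(-2*cos(pi/15))/((2)−(-2*cos(pi/15))) = 15*cos(pi/15)/(cos(pi/15) + 1).
Numerically 7.4171.
7 ≤ 15*cos(pi/15)/(cos(pi/15) + 1) ≤ 8: both strict.

15*cos(pi/15)/(cos(pi/15) + 1)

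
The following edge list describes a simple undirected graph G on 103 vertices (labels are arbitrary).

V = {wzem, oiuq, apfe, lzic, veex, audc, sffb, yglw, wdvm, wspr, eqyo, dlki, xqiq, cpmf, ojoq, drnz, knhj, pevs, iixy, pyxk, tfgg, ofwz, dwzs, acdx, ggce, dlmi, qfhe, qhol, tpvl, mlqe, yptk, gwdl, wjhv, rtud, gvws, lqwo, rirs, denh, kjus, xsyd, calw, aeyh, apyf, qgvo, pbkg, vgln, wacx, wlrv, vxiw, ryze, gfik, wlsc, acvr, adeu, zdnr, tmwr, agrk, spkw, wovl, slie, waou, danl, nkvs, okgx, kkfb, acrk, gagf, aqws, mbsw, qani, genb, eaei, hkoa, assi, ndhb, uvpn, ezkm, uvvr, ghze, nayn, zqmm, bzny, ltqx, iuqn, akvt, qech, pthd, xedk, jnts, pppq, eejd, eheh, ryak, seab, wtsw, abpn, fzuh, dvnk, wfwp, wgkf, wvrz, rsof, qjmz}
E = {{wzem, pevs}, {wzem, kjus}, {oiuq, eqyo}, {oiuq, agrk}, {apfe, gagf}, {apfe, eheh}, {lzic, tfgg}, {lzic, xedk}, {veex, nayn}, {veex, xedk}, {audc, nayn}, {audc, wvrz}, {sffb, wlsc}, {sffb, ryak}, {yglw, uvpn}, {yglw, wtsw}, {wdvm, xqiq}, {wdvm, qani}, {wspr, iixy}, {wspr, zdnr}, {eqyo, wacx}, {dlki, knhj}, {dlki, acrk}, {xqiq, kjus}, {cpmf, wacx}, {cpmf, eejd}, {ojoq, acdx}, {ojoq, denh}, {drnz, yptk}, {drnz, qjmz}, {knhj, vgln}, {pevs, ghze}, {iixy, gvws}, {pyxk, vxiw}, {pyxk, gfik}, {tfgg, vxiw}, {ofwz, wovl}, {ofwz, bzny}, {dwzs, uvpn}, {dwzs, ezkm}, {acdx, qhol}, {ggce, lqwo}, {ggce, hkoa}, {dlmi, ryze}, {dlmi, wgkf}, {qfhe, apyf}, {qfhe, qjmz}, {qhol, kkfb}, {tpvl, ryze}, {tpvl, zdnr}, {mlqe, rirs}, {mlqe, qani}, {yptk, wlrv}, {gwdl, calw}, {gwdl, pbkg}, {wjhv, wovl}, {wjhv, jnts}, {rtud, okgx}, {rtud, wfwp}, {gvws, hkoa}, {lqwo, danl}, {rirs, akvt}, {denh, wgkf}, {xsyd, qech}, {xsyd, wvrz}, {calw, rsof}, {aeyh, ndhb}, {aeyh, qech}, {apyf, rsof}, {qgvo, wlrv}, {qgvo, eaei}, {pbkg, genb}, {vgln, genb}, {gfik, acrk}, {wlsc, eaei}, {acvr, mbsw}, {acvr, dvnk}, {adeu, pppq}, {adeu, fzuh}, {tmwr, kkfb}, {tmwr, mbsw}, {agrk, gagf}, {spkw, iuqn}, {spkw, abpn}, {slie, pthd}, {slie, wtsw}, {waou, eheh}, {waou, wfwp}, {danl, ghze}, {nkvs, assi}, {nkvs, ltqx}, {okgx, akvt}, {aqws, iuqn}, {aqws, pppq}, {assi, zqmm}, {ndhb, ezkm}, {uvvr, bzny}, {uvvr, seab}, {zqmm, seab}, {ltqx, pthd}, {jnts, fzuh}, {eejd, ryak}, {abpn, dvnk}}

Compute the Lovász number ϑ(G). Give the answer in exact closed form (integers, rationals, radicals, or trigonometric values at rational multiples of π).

N(ofwz) = {wovl, bzny}, |N(ofwz)| = 2.
deg(slie) = 2; N(slie) = {pthd, wtsw}.
N(hkoa) = {ggce, gvws}, |N(hkoa)| = 2.
deg(ezkm) = 2; N(ezkm) = {dwzs, ndhb}.
deg(v) = 2 for all v (|V|=103); a single 103-cycle (edge-transitive).
spec(A) ≈ [2.0, 1.996, 1.985, 1.967, 1.941, 1.908, 1.868, 1.82, 1.767, 1.706, 1.639, 1.566, 1.488, 1.403, 1.314, 1.22, 1.121, 1.018, 0.911, 0.8, 0.687, 0.571, 0.454, 0.334, 0.213, 0.091, -0.03, -0.152, -0.274, -0.394, -0.513, -0.63, -0.744, -0.856, -0.965, -1.07, -1.171, -1.267, -1.359, -1.446, -1.528, -1.604, -1.673, -1.737, -1.794, -1.845, -1.888, -1.925, -1.955, -1.977, -1.992, -1.999] (distinct, 3 d.p.).
Lovász: ϑ = −103(-2*cos(pi/103))/(2+-(-1)*2*cos(pi/103)) = 103*cos(pi/103)/(cos(pi/103) + 1).
≈ 51.488020 (to 6 d.p.).
Sandwich: α(G)=51 ≤ ϑ(G)=103*cos(pi/103)/(cos(pi/103) + 1) ≤ χ(Ḡ)=52 (both strict).

103*cos(pi/103)/(cos(pi/103) + 1)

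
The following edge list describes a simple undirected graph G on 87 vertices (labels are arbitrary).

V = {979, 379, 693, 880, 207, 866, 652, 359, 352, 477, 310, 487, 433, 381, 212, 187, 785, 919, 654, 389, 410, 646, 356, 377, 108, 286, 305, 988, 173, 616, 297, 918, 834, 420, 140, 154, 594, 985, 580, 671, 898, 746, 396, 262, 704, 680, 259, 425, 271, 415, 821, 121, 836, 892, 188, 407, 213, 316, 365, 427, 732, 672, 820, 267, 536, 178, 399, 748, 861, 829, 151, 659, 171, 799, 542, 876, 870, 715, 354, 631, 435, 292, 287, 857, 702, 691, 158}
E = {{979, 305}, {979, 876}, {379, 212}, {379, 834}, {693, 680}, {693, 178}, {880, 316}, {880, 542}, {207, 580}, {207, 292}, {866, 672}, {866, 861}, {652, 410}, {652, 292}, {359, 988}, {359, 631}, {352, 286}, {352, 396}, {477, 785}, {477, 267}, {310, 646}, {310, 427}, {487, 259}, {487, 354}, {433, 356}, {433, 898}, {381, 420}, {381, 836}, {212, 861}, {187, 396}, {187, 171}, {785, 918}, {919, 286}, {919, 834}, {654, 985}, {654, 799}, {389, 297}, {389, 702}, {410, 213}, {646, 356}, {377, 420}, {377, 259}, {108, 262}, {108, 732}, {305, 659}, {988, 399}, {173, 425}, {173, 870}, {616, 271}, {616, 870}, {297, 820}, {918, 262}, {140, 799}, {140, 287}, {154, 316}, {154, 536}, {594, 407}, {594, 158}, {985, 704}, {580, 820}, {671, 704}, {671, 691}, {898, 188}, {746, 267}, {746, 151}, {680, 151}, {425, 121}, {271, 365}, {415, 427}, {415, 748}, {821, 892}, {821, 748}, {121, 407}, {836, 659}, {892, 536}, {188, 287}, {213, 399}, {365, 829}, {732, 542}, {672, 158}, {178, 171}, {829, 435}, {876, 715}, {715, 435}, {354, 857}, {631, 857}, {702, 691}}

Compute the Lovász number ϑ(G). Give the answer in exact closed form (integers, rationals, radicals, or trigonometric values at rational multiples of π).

87*cos(pi/87)/(cos(pi/87) + 1)

deg(188) = 2; N(188) = {898, 287}.
deg(389) = 2; N(389) = {297, 702}.
deg(425) = 2; N(425) = {173, 121}.
deg(356) = 2; N(356) = {433, 646}.
Regular of degree 2 on 87 vertices: this is C_{87}, the 87-cycle.
A has 44 distinct eigenvalues ≈ [2.0, 1.995, 1.979, 1.953, 1.917, 1.871, 1.815, 1.75, 1.675, 1.592, 1.501, 1.401, 1.295, 1.181, 1.062, 0.937, 0.807, 0.673, 0.535, 0.395, 0.252, 0.108, -0.036, -0.18, -0.324, -0.465, -0.604, -0.74, -0.872, -1.0, -1.122, -1.239, -1.349, -1.452, -1.547, -1.635, -1.714, -1.784, -1.844, -1.895, -1.936, -1.967, -1.988, -1.999].
λ_max=2, λ_min=-2*cos(pi/87); ϑ = −87·λ_min/(λ_max−λ_min) = 87*cos(pi/87)/(cos(pi/87) + 1).
ϑ(G) ≈ 43.485816452.
α=43, χ(Ḡ)=44; ϑ=87*cos(pi/87)/(cos(pi/87) + 1) lies between (both strict).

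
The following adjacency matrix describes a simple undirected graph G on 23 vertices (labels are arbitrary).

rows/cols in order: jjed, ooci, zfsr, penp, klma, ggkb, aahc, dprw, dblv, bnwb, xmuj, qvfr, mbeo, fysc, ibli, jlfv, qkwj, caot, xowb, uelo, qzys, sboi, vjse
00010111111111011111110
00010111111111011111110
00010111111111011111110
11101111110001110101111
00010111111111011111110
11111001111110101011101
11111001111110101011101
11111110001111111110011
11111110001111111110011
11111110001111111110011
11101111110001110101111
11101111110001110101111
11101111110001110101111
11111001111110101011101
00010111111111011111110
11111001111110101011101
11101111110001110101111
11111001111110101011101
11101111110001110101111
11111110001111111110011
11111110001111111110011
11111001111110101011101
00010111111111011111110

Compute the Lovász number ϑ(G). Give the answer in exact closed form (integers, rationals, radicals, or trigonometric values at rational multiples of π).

6

Vertex xmuj has 17 neighbors: jjed, ooci, zfsr, klma, ggkb, aahc, dprw, dblv, bnwb, fysc, ibli, jlfv, caot, uelo, qzys, sboi, vjse.
deg(caot) = 17; N(caot) = {jjed, ooci, zfsr, penp, klma, dprw, dblv, bnwb, xmuj, qvfr, mbeo, ibli, qkwj, xowb, uelo, qzys, vjse}.
deg(dprw) = 18; N(dprw) = {jjed, ooci, zfsr, penp, klma, ggkb, aahc, xmuj, qvfr, mbeo, fysc, ibli, jlfv, qkwj, caot, xowb, sboi, vjse}.
N(dblv) = {jjed, ooci, zfsr, penp, klma, ggkb, aahc, xmuj, qvfr, mbeo, fysc, ibli, jlfv, qkwj, caot, xowb, sboi, vjse}, |N(dblv)| = 18.
Complete 4-partite, parts [6, 6, 6, 5]: perfect, ϑ = α = 6.
Numerically 6.00000.
Sandwich: α(G)=6 ≤ ϑ(G)=6 ≤ χ(Ḡ)=6 (collapsed).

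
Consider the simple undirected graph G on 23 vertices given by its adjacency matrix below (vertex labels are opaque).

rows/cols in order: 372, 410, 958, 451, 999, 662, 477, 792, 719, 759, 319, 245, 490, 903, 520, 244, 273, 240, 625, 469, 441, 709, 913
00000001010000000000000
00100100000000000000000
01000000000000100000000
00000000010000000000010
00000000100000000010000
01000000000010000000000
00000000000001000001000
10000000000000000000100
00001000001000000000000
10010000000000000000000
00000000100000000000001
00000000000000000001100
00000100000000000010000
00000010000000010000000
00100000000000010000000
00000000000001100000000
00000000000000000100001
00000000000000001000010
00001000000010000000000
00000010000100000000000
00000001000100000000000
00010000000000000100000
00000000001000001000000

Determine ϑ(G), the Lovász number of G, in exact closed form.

23*cos(pi/23)/(cos(pi/23) + 1)

N(273) = {240, 913}, |N(273)| = 2.
deg(625) = 2; N(625) = {999, 490}.
N(520) = {958, 244}, |N(520)| = 2.
Vertex 240 has 2 neighbors: 273, 709.
Regular of degree 2 on 23 vertices: this is C_{23}, the 23-cycle.
Distinct eigenvalues (to 6 d.p.): [2.0, 1.925835, 1.708839, 1.365106, 0.92013, 0.406912, -0.136485, -0.669759, -1.153361, -1.551423, -1.834423, -1.981372].
λ_max=2, λ_min=-2*cos(pi/23); ϑ = −23·λ_min/(λ_max−λ_min) = 23*cos(pi/23)/(cos(pi/23) + 1).
= 11.446194… (decimal).
α=11, χ(Ḡ)=12; ϑ=23*cos(pi/23)/(cos(pi/23) + 1) lies between (both strict).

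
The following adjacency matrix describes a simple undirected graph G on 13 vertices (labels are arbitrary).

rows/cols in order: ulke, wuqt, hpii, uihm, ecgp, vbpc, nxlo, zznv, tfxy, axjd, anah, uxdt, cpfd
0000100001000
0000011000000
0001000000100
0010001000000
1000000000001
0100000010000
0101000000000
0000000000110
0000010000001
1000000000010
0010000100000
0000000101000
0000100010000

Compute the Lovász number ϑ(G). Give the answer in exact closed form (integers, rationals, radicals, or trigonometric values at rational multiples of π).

deg(ulke) = 2; N(ulke) = {ecgp, axjd}.
Vertex tfxy has 2 neighbors: vbpc, cpfd.
Vertex uxdt has 2 neighbors: zznv, axjd.
N(zznv) = {anah, uxdt}, |N(zznv)| = 2.
deg(v) = 2 for all v (|V|=13); this is C_{13}, the 13-cycle.
The 7 distinct eigenvalues: [2.0, 1.77091, 1.13613, 0.24107, -0.70921, -1.49702, -1.94188].
Lovász: ϑ = −13(-2*cos(pi/13))/(2+-(-1)*2*cos(pi/13)) = 13*cos(pi/13)/(cos(pi/13) + 1).
= 6.4042… (decimal).
Sandwich: α(G)=6 ≤ ϑ(G)=13*cos(pi/13)/(cos(pi/13) + 1) ≤ χ(Ḡ)=7 (both strict).

13*cos(pi/13)/(cos(pi/13) + 1)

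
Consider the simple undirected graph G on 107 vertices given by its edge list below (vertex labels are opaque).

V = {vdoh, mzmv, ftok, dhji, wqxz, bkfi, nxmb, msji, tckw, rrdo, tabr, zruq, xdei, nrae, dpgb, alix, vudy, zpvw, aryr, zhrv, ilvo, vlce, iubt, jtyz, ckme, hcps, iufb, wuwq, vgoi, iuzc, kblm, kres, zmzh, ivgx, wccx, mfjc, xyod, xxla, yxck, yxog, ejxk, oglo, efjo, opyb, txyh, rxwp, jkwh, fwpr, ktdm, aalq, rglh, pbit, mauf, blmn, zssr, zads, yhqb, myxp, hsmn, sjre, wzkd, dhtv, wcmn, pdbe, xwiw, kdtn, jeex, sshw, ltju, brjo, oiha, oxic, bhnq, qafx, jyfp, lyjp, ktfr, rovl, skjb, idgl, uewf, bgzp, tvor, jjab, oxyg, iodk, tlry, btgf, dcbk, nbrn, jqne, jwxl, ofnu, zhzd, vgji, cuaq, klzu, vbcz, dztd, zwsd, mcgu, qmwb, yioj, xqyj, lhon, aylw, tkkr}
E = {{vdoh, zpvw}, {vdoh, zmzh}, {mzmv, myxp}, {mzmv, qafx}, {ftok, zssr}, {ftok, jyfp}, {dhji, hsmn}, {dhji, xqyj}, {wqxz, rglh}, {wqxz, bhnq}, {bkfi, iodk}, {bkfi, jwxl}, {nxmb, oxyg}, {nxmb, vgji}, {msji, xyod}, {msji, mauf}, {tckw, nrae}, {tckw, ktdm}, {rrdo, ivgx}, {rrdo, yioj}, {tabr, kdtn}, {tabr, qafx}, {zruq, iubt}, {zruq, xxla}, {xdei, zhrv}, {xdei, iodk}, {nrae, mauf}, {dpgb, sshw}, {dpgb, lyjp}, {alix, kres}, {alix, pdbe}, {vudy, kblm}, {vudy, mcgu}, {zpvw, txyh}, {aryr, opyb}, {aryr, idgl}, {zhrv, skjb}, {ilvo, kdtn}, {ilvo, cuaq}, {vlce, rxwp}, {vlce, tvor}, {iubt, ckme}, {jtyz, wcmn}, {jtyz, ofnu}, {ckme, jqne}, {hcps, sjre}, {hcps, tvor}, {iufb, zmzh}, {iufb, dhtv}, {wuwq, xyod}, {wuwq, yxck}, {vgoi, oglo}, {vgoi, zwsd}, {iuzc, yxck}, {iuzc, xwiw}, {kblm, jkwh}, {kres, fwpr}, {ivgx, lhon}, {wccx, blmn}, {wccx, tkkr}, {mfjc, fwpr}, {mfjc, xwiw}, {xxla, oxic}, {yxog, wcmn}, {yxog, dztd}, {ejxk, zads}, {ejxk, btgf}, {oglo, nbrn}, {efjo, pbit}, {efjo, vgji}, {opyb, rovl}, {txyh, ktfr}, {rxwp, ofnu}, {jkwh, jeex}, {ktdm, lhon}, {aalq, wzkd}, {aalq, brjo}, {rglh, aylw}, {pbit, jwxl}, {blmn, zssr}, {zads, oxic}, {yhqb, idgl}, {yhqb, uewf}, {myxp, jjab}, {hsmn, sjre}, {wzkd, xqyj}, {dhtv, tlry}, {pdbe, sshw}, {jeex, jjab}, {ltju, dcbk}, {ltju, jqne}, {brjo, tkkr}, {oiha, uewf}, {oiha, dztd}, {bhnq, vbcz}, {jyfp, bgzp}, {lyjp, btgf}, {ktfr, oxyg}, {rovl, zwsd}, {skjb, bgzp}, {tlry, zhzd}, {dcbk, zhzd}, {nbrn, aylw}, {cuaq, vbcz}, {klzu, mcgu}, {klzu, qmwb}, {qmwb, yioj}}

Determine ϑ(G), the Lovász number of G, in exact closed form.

107*cos(pi/107)/(cos(pi/107) + 1)

N(rovl) = {opyb, zwsd}, |N(rovl)| = 2.
deg(zwsd) = 2; N(zwsd) = {vgoi, rovl}.
N(nrae) = {tckw, mauf}, |N(nrae)| = 2.
N(ckme) = {iubt, jqne}, |N(ckme)| = 2.
G on 107 vertices is 2-regular; this is C_{107}, the 107-cycle.
Distinct eigenvalues (to 3 d.p.): [2.0, 1.997, 1.986, 1.969, 1.945, 1.914, 1.877, 1.833, 1.783, 1.727, 1.665, 1.597, 1.524, 1.445, 1.361, 1.273, 1.18, 1.084, 0.983, 0.879, 0.772, 0.663, 0.551, 0.437, 0.322, 0.205, 0.088, -0.029, -0.147, -0.263, -0.379, -0.494, -0.607, -0.718, -0.826, -0.931, -1.034, -1.132, -1.227, -1.318, -1.404, -1.485, -1.561, -1.632, -1.697, -1.756, -1.809, -1.856, -1.897, -1.931, -1.958, -1.978, -1.992, -1.999].
Lovász: ϑ = −107(-2*cos(pi/107))/(2+-(-1)*2*cos(pi/107)) = 107*cos(pi/107)/(cos(pi/107) + 1).
≈ 53.4885 (to 4 d.p.).
53 ≤ 107*cos(pi/107)/(cos(pi/107) + 1) ≤ 54: both strict.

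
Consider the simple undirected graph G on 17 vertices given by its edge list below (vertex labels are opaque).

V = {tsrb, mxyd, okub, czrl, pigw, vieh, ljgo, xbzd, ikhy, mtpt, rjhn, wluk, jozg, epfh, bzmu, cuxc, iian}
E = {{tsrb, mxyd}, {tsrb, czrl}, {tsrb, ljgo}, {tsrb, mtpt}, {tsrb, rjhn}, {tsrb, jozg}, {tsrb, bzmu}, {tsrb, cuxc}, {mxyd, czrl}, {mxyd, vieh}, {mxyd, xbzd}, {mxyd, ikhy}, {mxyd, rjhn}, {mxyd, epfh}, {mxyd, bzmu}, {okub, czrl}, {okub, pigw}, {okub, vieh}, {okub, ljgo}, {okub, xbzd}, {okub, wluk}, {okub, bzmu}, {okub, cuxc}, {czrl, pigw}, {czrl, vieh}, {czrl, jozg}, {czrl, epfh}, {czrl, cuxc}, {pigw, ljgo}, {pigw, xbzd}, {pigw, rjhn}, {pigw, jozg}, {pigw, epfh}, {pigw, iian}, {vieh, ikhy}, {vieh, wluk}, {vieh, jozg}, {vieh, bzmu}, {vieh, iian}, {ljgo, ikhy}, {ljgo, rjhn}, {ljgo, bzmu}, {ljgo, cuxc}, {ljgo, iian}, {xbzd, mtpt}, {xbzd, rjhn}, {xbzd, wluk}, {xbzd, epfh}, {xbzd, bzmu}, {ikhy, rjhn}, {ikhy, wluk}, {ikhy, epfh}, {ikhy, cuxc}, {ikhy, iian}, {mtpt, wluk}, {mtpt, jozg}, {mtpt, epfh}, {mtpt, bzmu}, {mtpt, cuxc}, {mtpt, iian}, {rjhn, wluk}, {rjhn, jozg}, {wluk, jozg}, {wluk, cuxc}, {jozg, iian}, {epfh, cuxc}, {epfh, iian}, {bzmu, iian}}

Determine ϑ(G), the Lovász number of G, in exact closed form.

sqrt(17)

Vertex mxyd has 8 neighbors: tsrb, czrl, vieh, xbzd, ikhy, rjhn, epfh, bzmu.
Vertex okub has 8 neighbors: czrl, pigw, vieh, ljgo, xbzd, wluk, bzmu, cuxc.
Vertex wluk has 8 neighbors: okub, vieh, xbzd, ikhy, mtpt, rjhn, jozg, cuxc.
deg(jozg) = 8; N(jozg) = {tsrb, czrl, pigw, vieh, mtpt, rjhn, wluk, iian}.
Regular of degree 8 on 17 vertices: SR(17,8,3,4) — a Paley graph.
The 3 distinct eigenvalues: [8.0, 1.561553, -2.561553].
Lovász: ϑ = −17(-sqrt(17)/2 - 1/2)/(8+-(-sqrt(17)/2 - 1/2)) = sqrt(17).
≈ 4.1231056 (to 7 d.p.).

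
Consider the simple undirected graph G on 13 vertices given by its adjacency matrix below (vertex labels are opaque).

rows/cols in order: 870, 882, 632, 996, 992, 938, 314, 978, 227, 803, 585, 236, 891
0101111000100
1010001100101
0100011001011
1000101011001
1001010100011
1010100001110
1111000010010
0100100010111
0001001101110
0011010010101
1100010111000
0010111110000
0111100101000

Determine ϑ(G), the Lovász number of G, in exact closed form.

sqrt(13)

deg(314) = 6; N(314) = {870, 882, 632, 996, 227, 236}.
N(585) = {870, 882, 938, 978, 227, 803}, |N(585)| = 6.
deg(996) = 6; N(996) = {870, 992, 314, 227, 803, 891}.
Vertex 803 has 6 neighbors: 632, 996, 938, 227, 585, 891.
Every vertex has degree 6 (N=13); SR(13,6,2,3) — a Paley graph.
Distinct eigenvalues (to 6 d.p.): [6.0, 1.302776, -2.302776].
Lovász: ϑ = −13(-sqrt(13)/2 - 1/2)/(6+-(-sqrt(13)/2 - 1/2)) = sqrt(13).
= 3.60555128… (decimal).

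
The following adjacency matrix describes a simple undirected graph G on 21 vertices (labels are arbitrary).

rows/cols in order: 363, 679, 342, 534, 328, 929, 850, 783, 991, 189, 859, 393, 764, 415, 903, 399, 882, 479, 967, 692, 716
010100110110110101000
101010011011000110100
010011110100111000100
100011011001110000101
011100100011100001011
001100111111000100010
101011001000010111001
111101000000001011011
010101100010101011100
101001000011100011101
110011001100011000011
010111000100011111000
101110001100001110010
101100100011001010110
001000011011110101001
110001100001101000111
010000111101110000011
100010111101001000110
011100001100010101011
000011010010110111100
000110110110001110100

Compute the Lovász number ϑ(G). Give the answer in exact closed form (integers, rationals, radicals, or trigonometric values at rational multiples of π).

6

Vertex 991 has 10 neighbors: 679, 534, 929, 850, 859, 764, 903, 882, 479, 967.
N(342) = {679, 328, 929, 850, 783, 189, 764, 415, 903, 967}, |N(342)| = 10.
deg(882) = 10; N(882) = {679, 850, 783, 991, 189, 393, 764, 415, 692, 716}.
Vertex 967 has 10 neighbors: 679, 342, 534, 991, 189, 415, 399, 479, 692, 716.
Every vertex has degree 10 (N=21); Kneser K(7,2) on C(7,2)=21 vertices.
A has 3 distinct eigenvalues ≈ [10.0, 1.0, -4.0].
λ_max=10, λ_min=-4; ϑ = −21·λ_min/(λ_max−λ_min) = 6.
= 6.00000… (decimal).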